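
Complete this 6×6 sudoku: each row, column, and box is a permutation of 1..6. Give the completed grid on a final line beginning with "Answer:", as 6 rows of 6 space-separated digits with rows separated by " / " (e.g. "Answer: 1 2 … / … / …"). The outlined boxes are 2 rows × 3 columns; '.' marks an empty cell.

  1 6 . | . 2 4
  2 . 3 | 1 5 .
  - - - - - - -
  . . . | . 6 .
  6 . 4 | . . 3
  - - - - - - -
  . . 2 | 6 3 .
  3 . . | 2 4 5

Step 1. [r3c1∈{5}] nothing but 5 survives at r3c1, so r3c1=5.
Step 2. [r3c3∈{1}] r3c3 is down to just 1, so r3c3=1.
Step 3. [r5c2∈{1,4,5}] row 5 places 5 nowhere but r5c2 ⇒ r5c2=5.
Step 4. [r4c2∈{2}] r4c2 is down to just 2 ⇒ r4c2=2.
Step 5. [r2c2∈{4}] r2c2 has the single candidate 4. So r2c2=4.
Step 6. [r4c5∈{1}] r4c5 has the single candidate 1. So r4c5=1.
Step 7. [r3c6∈{2}] nothing but 2 survives at r3c6 ⇒ r3c6=2.
Step 8. [r6c2∈{1}] r6c2's peers cover all but 1. So r6c2=1.
Step 9. [r2c6∈{6}] r2c6 is down to just 6 ⇒ r2c6=6.
Step 10. [r3c4∈{4}] r3c4 has the single candidate 4. So r3c4=4.
Step 11. [r4c4∈{5}] nothing but 5 survives at r4c4. So r4c4=5.
Step 12. [r5c1∈{4}] nothing but 4 survives at r5c1. So r5c1=4.
Step 13. [r1c3∈{5}] nothing but 5 survives at r1c3. So r1c3=5.
Step 14. [r3c2∈{3}] only 3 remains possible at r3c2. So r3c2=3.
Step 15. [r6c3∈{6}] r6c3 is down to just 6 ⇒ r6c3=6.
Step 16. [r5c6∈{1}] r5c6's peers cover all but 1 ⇒ r5c6=1.
Step 17. [r1c4∈{3}] r1c4's peers cover all but 3 ⇒ r1c4=3.

Answer: 1 6 5 3 2 4 / 2 4 3 1 5 6 / 5 3 1 4 6 2 / 6 2 4 5 1 3 / 4 5 2 6 3 1 / 3 1 6 2 4 5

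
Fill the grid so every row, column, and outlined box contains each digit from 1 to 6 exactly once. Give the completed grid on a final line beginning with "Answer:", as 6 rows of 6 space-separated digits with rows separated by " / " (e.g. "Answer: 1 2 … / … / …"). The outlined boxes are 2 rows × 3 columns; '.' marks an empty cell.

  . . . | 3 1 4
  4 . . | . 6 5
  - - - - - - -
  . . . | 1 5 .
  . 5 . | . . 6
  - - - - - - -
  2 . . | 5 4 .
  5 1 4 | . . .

Step 1. [r2c4∈{2}] r2c4's peers cover all but 2. So r2c4=2.
Step 2. [r2c2∈{3}] r2c2 is down to just 3 ⇒ r2c2=3.
Step 3. [r5c3∈{3,6}] in box 5, 3 fits only at r5c3, so r5c3=3.
Step 4. [r1c1∈{6}] nothing but 6 survives at r1c1. So r1c1=6.
Step 5. [r3c2∈{2,4,6}] row 3 places 4 nowhere but r3c2. So r3c2=4.
Step 6. [r3c1∈{3}] only 3 remains possible at r3c1, so r3c1=3.
Step 7. [r3c6∈{2}] nothing but 2 survives at r3c6, so r3c6=2.
Step 8. [r4c3∈{1,2}] in row 4, 2 fits only at r4c3. So r4c3=2.
Step 9. [r6c6∈{3}] r6c6's peers cover all but 3 ⇒ r6c6=3.
Step 10. [r5c6∈{1}] r5c6's peers cover all but 1. So r5c6=1.
Step 11. [r6c5∈{2}] only 2 remains possible at r6c5. So r6c5=2.
Step 12. [r4c4∈{4}] nothing but 4 survives at r4c4 ⇒ r4c4=4.
Step 13. [r3c3∈{6}] nothing but 6 survives at r3c3 ⇒ r3c3=6.
Step 14. [r4c1∈{1}] r4c1 has the single candidate 1. So r4c1=1.
Step 15. [r1c3∈{5}] r1c3's peers cover all but 5. So r1c3=5.
Step 16. [r6c4∈{6}] r6c4 is down to just 6 ⇒ r6c4=6.
Step 17. [r5c2∈{6}] nothing but 6 survives at r5c2 ⇒ r5c2=6.
Step 18. [r1c2∈{2}] nothing but 2 survives at r1c2, so r1c2=2.
Step 19. [r2c3∈{1}] only 1 remains possible at r2c3 ⇒ r2c3=1.
Step 20. [r4c5∈{3}] only 3 remains possible at r4c5 ⇒ r4c5=3.

Answer: 6 2 5 3 1 4 / 4 3 1 2 6 5 / 3 4 6 1 5 2 / 1 5 2 4 3 6 / 2 6 3 5 4 1 / 5 1 4 6 2 3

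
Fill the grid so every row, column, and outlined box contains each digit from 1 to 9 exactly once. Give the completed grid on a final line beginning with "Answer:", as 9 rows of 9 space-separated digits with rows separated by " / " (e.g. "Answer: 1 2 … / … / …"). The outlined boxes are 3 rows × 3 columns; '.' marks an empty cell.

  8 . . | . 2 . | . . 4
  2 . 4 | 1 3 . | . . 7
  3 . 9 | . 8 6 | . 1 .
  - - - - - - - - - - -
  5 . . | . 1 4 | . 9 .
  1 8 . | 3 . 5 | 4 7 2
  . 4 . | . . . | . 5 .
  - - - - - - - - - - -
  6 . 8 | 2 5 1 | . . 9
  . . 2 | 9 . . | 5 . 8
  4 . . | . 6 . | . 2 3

Step 1. [r8c1∈{7}] r8c1 has the single candidate 7, so r8c1=7.
Step 2. [r4c9∈{6}] only 6 remains possible at r4c9 ⇒ r4c9=6.
Step 3. [r2c2∈{5,6}] 5 has one home in row 2: r2c2, so r2c2=5.
Step 4. [r6c5∈{7,9}] r6c5 is the only open cell in col 5 admitting 7. So r6c5=7.
Step 5. [r1c2∈{1,6,7}] r1c2 is the only open cell in col 2 admitting 6, so r1c2=6.
Step 6. [r9c7∈{1,7}] box 9 places 1 nowhere but r9c7 ⇒ r9c7=1.
Step 7. [r4c4∈{8}] r4c4's peers cover all but 8, so r4c4=8.
Step 8. [r4c7∈{3}] r4c7's peers cover all but 3, so r4c7=3.
Step 9. [r9c4∈{7}] r9c4 is down to just 7. So r9c4=7.
Step 10. [r2c6∈{9}] only 9 remains possible at r2c6 ⇒ r2c6=9.
Step 11. [r8c8∈{4,6}] r8c8 is the only open cell in row 8 admitting 6. So r8c8=6.
Step 12. [r3c2∈{7}] r3c2 has the single candidate 7 ⇒ r3c2=7.
Step 13. [r1c4∈{5}] r1c4 has the single candidate 5. So r1c4=5.
Step 14. [r2c7∈{6,8}] across row 2, 6 lands solely at r2c7, so r2c7=6.
Step 15. [r8c6∈{3}] only 3 remains possible at r8c6, so r8c6=3.
Step 16. [r6c3∈{3,6}] r6c3 is the only open cell in row 6 admitting 3. So r6c3=3.
Step 17. [r9c3∈{5}] nothing but 5 survives at r9c3, so r9c3=5.
Step 18. [r1c8∈{3}] r1c8 has the single candidate 3, so r1c8=3.
Step 19. [r7c8∈{4}] r7c8 is down to just 4, so r7c8=4.
Step 20. [r8c2∈{1}] nothing but 1 survives at r8c2 ⇒ r8c2=1.
Step 21. [r7c7∈{7}] r7c7 has the single candidate 7, so r7c7=7.
Step 22. [r3c9∈{5}] r3c9 is down to just 5. So r3c9=5.
Step 23. [r4c3∈{7}] only 7 remains possible at r4c3 ⇒ r4c3=7.
Step 24. [r1c7∈{9}] only 9 remains possible at r1c7, so r1c7=9.
Step 25. [r5c3∈{6}] only 6 remains possible at r5c3 ⇒ r5c3=6.
Step 26. [r3c4∈{4}] only 4 remains possible at r3c4. So r3c4=4.
Step 27. [r7c2∈{3}] r7c2's peers cover all but 3 ⇒ r7c2=3.
Step 28. [r6c6∈{2}] r6c6 has the single candidate 2, so r6c6=2.
Step 29. [r2c8∈{8}] r2c8 is down to just 8. So r2c8=8.
Step 30. [r4c2∈{2}] r4c2's peers cover all but 2 ⇒ r4c2=2.
Step 31. [r5c5∈{9}] r5c5 has the single candidate 9, so r5c5=9.
Step 32. [r6c7∈{8}] r6c7 is down to just 8 ⇒ r6c7=8.
Step 33. [r1c6∈{7}] r1c6 is down to just 7 ⇒ r1c6=7.
Step 34. [r1c3∈{1}] r1c3's peers cover all but 1 ⇒ r1c3=1.
Step 35. [r9c2∈{9}] r9c2 has the single candidate 9 ⇒ r9c2=9.
Step 36. [r8c5∈{4}] r8c5 has the single candidate 4. So r8c5=4.
Step 37. [r3c7∈{2}] only 2 remains possible at r3c7, so r3c7=2.
Step 38. [r6c9∈{1}] nothing but 1 survives at r6c9. So r6c9=1.
Step 39. [r9c6∈{8}] r9c6 has the single candidate 8 ⇒ r9c6=8.
Step 40. [r6c1∈{9}] nothing but 9 survives at r6c1 ⇒ r6c1=9.
Step 41. [r6c4∈{6}] r6c4's peers cover all but 6. So r6c4=6.

Answer: 8 6 1 5 2 7 9 3 4 / 2 5 4 1 3 9 6 8 7 / 3 7 9 4 8 6 2 1 5 / 5 2 7 8 1 4 3 9 6 / 1 8 6 3 9 5 4 7 2 / 9 4 3 6 7 2 8 5 1 / 6 3 8 2 5 1 7 4 9 / 7 1 2 9 4 3 5 6 8 / 4 9 5 7 6 8 1 2 3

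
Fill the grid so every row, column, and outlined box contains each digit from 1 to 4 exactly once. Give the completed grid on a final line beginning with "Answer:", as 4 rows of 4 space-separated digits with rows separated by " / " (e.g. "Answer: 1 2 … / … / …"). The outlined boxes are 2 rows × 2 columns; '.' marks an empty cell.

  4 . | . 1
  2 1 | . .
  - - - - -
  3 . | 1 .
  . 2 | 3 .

Step 1. [r4c4∈{4}] r4c4 is down to just 4. So r4c4=4.
Step 2. [r4c1∈{1}] r4c1 has the single candidate 1, so r4c1=1.
Step 3. [r2c4∈{3}] r2c4 has the single candidate 3. So r2c4=3.
Step 4. [r1c2∈{3}] only 3 remains possible at r1c2. So r1c2=3.
Step 5. [r3c4∈{2}] r3c4 is down to just 2. So r3c4=2.
Step 6. [r3c2∈{4}] r3c2 is down to just 4, so r3c2=4.
Step 7. [r1c3∈{2}] r1c3's peers cover all but 2. So r1c3=2.
Step 8. [r2c3∈{4}] r2c3 is down to just 4. So r2c3=4.

Answer: 4 3 2 1 / 2 1 4 3 / 3 4 1 2 / 1 2 3 4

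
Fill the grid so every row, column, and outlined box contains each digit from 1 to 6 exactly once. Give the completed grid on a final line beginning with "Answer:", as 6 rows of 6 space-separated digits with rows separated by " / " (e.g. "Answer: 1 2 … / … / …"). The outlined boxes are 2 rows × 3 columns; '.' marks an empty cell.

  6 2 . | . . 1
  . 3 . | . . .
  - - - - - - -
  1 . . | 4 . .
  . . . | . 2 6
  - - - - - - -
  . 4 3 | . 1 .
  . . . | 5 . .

Step 1. [r4c2∈{5}] r4c2 is down to just 5 ⇒ r4c2=5.
Step 2. [r5c6∈{2}] r5c6's peers cover all but 2. So r5c6=2.
Step 3. [r2c3∈{1,4,5}] across row 2, 1 lands solely at r2c3, so r2c3=1.
Step 4. [r1c3∈{4,5}] r1c3 is the only open cell in col 3 admitting 5. So r1c3=5.
Step 5. [r1c5∈{3,4}] row 1 places 4 nowhere but r1c5, so r1c5=4.
Step 6. [r4c1∈{3,4}] r4c1 is the only open cell in col 1 admitting 3 ⇒ r4c1=3.
Step 7. [r3c2∈{6}] only 6 remains possible at r3c2. So r3c2=6.
Step 8. [r6c3∈{2,6}] r6c3 is the only open cell in col 3 admitting 6, so r6c3=6.
Step 9. [r2c6∈{5}] r2c6's peers cover all but 5 ⇒ r2c6=5.
Step 10. [r6c5∈{3}] r6c5's peers cover all but 3, so r6c5=3.
Step 11. [r2c4∈{2,6}] across row 2, 2 lands solely at r2c4. So r2c4=2.
Step 12. [r3c3∈{2}] nothing but 2 survives at r3c3 ⇒ r3c3=2.
Step 13. [r1c4∈{3}] r1c4 is down to just 3. So r1c4=3.
Step 14. [r6c6∈{4}] r6c6 is down to just 4 ⇒ r6c6=4.
Step 15. [r5c1∈{5}] nothing but 5 survives at r5c1. So r5c1=5.
Step 16. [r4c3∈{4}] r4c3 is down to just 4 ⇒ r4c3=4.
Step 17. [r3c6∈{3}] r3c6's peers cover all but 3, so r3c6=3.
Step 18. [r6c1∈{2}] r6c1 is down to just 2, so r6c1=2.
Step 19. [r4c4∈{1}] r4c4 has the single candidate 1, so r4c4=1.
Step 20. [r2c5∈{6}] only 6 remains possible at r2c5 ⇒ r2c5=6.
Step 21. [r6c2∈{1}] nothing but 1 survives at r6c2 ⇒ r6c2=1.
Step 22. [r2c1∈{4}] r2c1 has the single candidate 4, so r2c1=4.
Step 23. [r5c4∈{6}] r5c4 is down to just 6, so r5c4=6.
Step 24. [r3c5∈{5}] r3c5 has the single candidate 5. So r3c5=5.

Answer: 6 2 5 3 4 1 / 4 3 1 2 6 5 / 1 6 2 4 5 3 / 3 5 4 1 2 6 / 5 4 3 6 1 2 / 2 1 6 5 3 4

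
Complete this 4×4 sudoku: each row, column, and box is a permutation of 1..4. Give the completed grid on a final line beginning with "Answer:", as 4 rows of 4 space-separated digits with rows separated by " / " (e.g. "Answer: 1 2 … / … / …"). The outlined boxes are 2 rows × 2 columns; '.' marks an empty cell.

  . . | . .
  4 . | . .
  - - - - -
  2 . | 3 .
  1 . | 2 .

Step 1. [r2c3∈{1}] only 1 remains possible at r2c3 ⇒ r2c3=1.
Step 2. [r1c1∈{3}] nothing but 3 survives at r1c1. So r1c1=3.
Step 3. [r4c4∈{4}] r4c4's peers cover all but 4. So r4c4=4.
Step 4. [r1c4∈{2}] only 2 remains possible at r1c4, so r1c4=2.
Step 5. [r2c2∈{2}] r2c2 is down to just 2. So r2c2=2.
Step 6. [r3c2∈{4}] r3c2 is down to just 4. So r3c2=4.
Step 7. [r1c2∈{1}] nothing but 1 survives at r1c2 ⇒ r1c2=1.
Step 8. [r1c3∈{4}] r1c3 is down to just 4, so r1c3=4.
Step 9. [r4c2∈{3}] r4c2 is down to just 3, so r4c2=3.
Step 10. [r3c4∈{1}] r3c4's peers cover all but 1 ⇒ r3c4=1.
Step 11. [r2c4∈{3}] r2c4's peers cover all but 3 ⇒ r2c4=3.

Answer: 3 1 4 2 / 4 2 1 3 / 2 4 3 1 / 1 3 2 4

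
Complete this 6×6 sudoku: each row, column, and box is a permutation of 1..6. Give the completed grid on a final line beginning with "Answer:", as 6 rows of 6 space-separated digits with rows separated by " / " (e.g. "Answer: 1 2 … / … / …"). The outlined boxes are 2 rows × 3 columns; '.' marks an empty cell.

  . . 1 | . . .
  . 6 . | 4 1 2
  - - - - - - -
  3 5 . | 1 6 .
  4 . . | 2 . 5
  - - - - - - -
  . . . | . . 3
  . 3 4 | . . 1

Step 1. [r5c1∈{1,2,5,6}] 1 has one home in col 1: r5c1 ⇒ r5c1=1.
Step 2. [r6c1∈{2,5,6}] across col 1, 6 lands solely at r6c1 ⇒ r6c1=6.
Step 3. [r5c3∈{2,5}] across box 5, 5 lands solely at r5c3, so r5c3=5.
Step 4. [r1c4∈{3,5,6}] col 4 places 3 nowhere but r1c4. So r1c4=3.
Step 5. [r1c5∈{5}] only 5 remains possible at r1c5 ⇒ r1c5=5.
Step 6. [r5c2∈{2}] nothing but 2 survives at r5c2 ⇒ r5c2=2.
Step 7. [r5c4∈{6}] r5c4 is down to just 6 ⇒ r5c4=6.
Step 8. [r2c3∈{3}] r2c3 is down to just 3 ⇒ r2c3=3.
Step 9. [r2c1∈{5}] r2c1's peers cover all but 5 ⇒ r2c1=5.
Step 10. [r1c1∈{2}] r1c1 is down to just 2. So r1c1=2.
Step 11. [r1c2∈{4}] r1c2's peers cover all but 4 ⇒ r1c2=4.
Step 12. [r4c2∈{1}] r4c2 has the single candidate 1 ⇒ r4c2=1.
Step 13. [r4c5∈{3}] r4c5 is down to just 3 ⇒ r4c5=3.
Step 14. [r6c5∈{2}] only 2 remains possible at r6c5, so r6c5=2.
Step 15. [r1c6∈{6}] r1c6 is down to just 6. So r1c6=6.
Step 16. [r3c3∈{2}] r3c3 is down to just 2 ⇒ r3c3=2.
Step 17. [r4c3∈{6}] r4c3 is down to just 6, so r4c3=6.
Step 18. [r6c4∈{5}] r6c4's peers cover all but 5 ⇒ r6c4=5.
Step 19. [r3c6∈{4}] r3c6 is down to just 4 ⇒ r3c6=4.
Step 20. [r5c5∈{4}] only 4 remains possible at r5c5. So r5c5=4.

Answer: 2 4 1 3 5 6 / 5 6 3 4 1 2 / 3 5 2 1 6 4 / 4 1 6 2 3 5 / 1 2 5 6 4 3 / 6 3 4 5 2 1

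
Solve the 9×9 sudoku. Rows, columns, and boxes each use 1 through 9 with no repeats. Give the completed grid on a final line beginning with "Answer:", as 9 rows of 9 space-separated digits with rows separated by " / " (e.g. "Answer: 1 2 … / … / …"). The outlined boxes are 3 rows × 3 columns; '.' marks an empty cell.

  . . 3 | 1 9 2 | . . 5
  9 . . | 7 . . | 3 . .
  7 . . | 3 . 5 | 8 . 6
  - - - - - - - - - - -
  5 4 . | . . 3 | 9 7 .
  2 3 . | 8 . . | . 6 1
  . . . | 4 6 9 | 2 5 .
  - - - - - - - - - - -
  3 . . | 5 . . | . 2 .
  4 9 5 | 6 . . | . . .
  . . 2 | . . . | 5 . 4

Step 1. [r8c5∈{1,2,3,7,8}] 2 has one home in row 8: r8c5 ⇒ r8c5=2.
Step 2. [r3c5∈{4}] nothing but 4 survives at r3c5, so r3c5=4.
Step 3. [r3c3∈{1}] r3c3's peers cover all but 1 ⇒ r3c3=1.
Step 4. [r5c6∈{7}] r5c6 has the single candidate 7 ⇒ r5c6=7.
Step 5. [r2c5∈{8}] nothing but 8 survives at r2c5 ⇒ r2c5=8.
Step 6. [r7c7∈{1,6,7}] col 7 places 6 nowhere but r7c7, so r7c7=6.
Step 7. [r8c7∈{1,7}] r8c7 is the only open cell in col 7 admitting 1. So r8c7=1.
Step 8. [r8c6∈{8}] only 8 remains possible at r8c6 ⇒ r8c6=8.
Step 9. [r9c8∈{3,8,9}] r9c8 is the only open cell in col 8 admitting 8. So r9c8=8.
Step 10. [r9c6∈{1}] nothing but 1 survives at r9c6 ⇒ r9c6=1.
Step 11. [r7c5∈{7}] r7c5's peers cover all but 7 ⇒ r7c5=7.
Step 12. [r7c3∈{8}] r7c3's peers cover all but 8. So r7c3=8.
Step 13. [r6c1∈{1,8}] r6c1 is the only open cell in col 1 admitting 1 ⇒ r6c1=1.
Step 14. [r6c2∈{7,8}] in box 4, 8 fits only at r6c2. So r6c2=8.
Step 15. [r1c2∈{6}] r1c2 has the single candidate 6. So r1c2=6.
Step 16. [r1c8∈{4}] only 4 remains possible at r1c8, so r1c8=4.
Step 17. [r8c8∈{3}] r8c8 has the single candidate 3 ⇒ r8c8=3.
Step 18. [r2c2∈{2,5}] in row 2, 5 fits only at r2c2. So r2c2=5.
Step 19. [r5c7∈{4}] r5c7 is down to just 4, so r5c7=4.
Step 20. [r4c4∈{2}] only 2 remains possible at r4c4, so r4c4=2.
Step 21. [r4c3∈{6}] only 6 remains possible at r4c3, so r4c3=6.
Step 22. [r4c5∈{1}] r4c5's peers cover all but 1. So r4c5=1.
Step 23. [r2c8∈{1}] r2c8 is down to just 1, so r2c8=1.
Step 24. [r5c3∈{9}] r5c3's peers cover all but 9, so r5c3=9.
Step 25. [r7c9∈{9}] r7c9 is down to just 9. So r7c9=9.
Step 26. [r8c9∈{7}] r8c9 is down to just 7. So r8c9=7.
Step 27. [r9c2∈{7}] r9c2's peers cover all but 7, so r9c2=7.
Step 28. [r7c2∈{1}] r7c2 has the single candidate 1, so r7c2=1.
Step 29. [r6c3∈{7}] r6c3's peers cover all but 7 ⇒ r6c3=7.
Step 30. [r4c9∈{8}] r4c9's peers cover all but 8 ⇒ r4c9=8.
Step 31. [r7c6∈{4}] r7c6 is down to just 4 ⇒ r7c6=4.
Step 32. [r9c4∈{9}] nothing but 9 survives at r9c4. So r9c4=9.
Step 33. [r1c1∈{8}] only 8 remains possible at r1c1. So r1c1=8.
Step 34. [r5c5∈{5}] only 5 remains possible at r5c5, so r5c5=5.
Step 35. [r1c7∈{7}] r1c7 has the single candidate 7. So r1c7=7.
Step 36. [r2c9∈{2}] r2c9's peers cover all but 2 ⇒ r2c9=2.
Step 37. [r3c8∈{9}] r3c8 has the single candidate 9. So r3c8=9.
Step 38. [r3c2∈{2}] r3c2 has the single candidate 2 ⇒ r3c2=2.
Step 39. [r9c5∈{3}] nothing but 3 survives at r9c5 ⇒ r9c5=3.
Step 40. [r9c1∈{6}] only 6 remains possible at r9c1, so r9c1=6.
Step 41. [r6c9∈{3}] nothing but 3 survives at r6c9 ⇒ r6c9=3.
Step 42. [r2c3∈{4}] nothing but 4 survives at r2c3 ⇒ r2c3=4.
Step 43. [r2c6∈{6}] r2c6's peers cover all but 6 ⇒ r2c6=6.

Answer: 8 6 3 1 9 2 7 4 5 / 9 5 4 7 8 6 3 1 2 / 7 2 1 3 4 5 8 9 6 / 5 4 6 2 1 3 9 7 8 / 2 3 9 8 5 7 4 6 1 / 1 8 7 4 6 9 2 5 3 / 3 1 8 5 7 4 6 2 9 / 4 9 5 6 2 8 1 3 7 / 6 7 2 9 3 1 5 8 4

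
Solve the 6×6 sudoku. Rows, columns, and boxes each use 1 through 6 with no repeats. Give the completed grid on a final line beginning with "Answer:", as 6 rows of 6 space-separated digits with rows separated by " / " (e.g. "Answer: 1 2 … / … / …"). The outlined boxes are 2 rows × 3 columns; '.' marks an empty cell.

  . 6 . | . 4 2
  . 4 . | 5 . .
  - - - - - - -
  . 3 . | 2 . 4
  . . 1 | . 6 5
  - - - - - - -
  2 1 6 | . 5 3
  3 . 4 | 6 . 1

Step 1. [r2c5∈{1,3}] in col 5, 3 fits only at r2c5, so r2c5=3.
Step 2. [r3c3∈{5}] r3c3 is down to just 5. So r3c3=5.
Step 3. [r1c4∈{1}] r1c4's peers cover all but 1, so r1c4=1.
Step 4. [r6c2∈{5}] nothing but 5 survives at r6c2. So r6c2=5.
Step 5. [r4c4∈{3}] r4c4's peers cover all but 3, so r4c4=3.
Step 6. [r5c4∈{4}] r5c4 has the single candidate 4. So r5c4=4.
Step 7. [r1c1∈{5}] only 5 remains possible at r1c1 ⇒ r1c1=5.
Step 8. [r2c3∈{2}] nothing but 2 survives at r2c3 ⇒ r2c3=2.
Step 9. [r4c2∈{2}] only 2 remains possible at r4c2 ⇒ r4c2=2.
Step 10. [r2c6∈{6}] nothing but 6 survives at r2c6. So r2c6=6.
Step 11. [r6c5∈{2}] r6c5 has the single candidate 2 ⇒ r6c5=2.
Step 12. [r1c3∈{3}] r1c3's peers cover all but 3 ⇒ r1c3=3.
Step 13. [r4c1∈{4}] only 4 remains possible at r4c1 ⇒ r4c1=4.
Step 14. [r2c1∈{1}] r2c1 is down to just 1, so r2c1=1.
Step 15. [r3c5∈{1}] only 1 remains possible at r3c5 ⇒ r3c5=1.
Step 16. [r3c1∈{6}] only 6 remains possible at r3c1 ⇒ r3c1=6.

Answer: 5 6 3 1 4 2 / 1 4 2 5 3 6 / 6 3 5 2 1 4 / 4 2 1 3 6 5 / 2 1 6 4 5 3 / 3 5 4 6 2 1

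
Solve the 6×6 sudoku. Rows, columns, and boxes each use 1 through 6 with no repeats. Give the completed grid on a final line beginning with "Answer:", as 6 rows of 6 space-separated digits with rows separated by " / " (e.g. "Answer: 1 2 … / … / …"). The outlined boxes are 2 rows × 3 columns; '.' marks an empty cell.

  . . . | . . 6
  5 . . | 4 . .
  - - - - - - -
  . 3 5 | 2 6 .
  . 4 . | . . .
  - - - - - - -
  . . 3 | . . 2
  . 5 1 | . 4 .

Step 1. [r1c1∈{1,2,3,4}] 3 has one home in col 1: r1c1 ⇒ r1c1=3.
Step 2. [r5c2∈{6}] r5c2 is down to just 6 ⇒ r5c2=6.
Step 3. [r4c6∈{1,3,5}] across col 6, 5 lands solely at r4c6 ⇒ r4c6=5.
Step 4. [r4c1∈{1,2,6}] col 1 places 6 nowhere but r4c1, so r4c1=6.
Step 5. [r4c3∈{2}] only 2 remains possible at r4c3 ⇒ r4c3=2.
Step 6. [r6c6∈{3}] only 3 remains possible at r6c6, so r6c6=3.
Step 7. [r2c6∈{1}] r2c6's peers cover all but 1, so r2c6=1.
Step 8. [r2c2∈{2}] only 2 remains possible at r2c2. So r2c2=2.
Step 9. [r1c4∈{5}] r1c4 is down to just 5, so r1c4=5.
Step 10. [r4c4∈{1,3}] r4c4 is the only open cell in col 4 admitting 3. So r4c4=3.
Step 11. [r5c4∈{1}] r5c4's peers cover all but 1. So r5c4=1.
Step 12. [r1c3∈{4}] r1c3's peers cover all but 4. So r1c3=4.
Step 13. [r2c5∈{3}] r2c5 is down to just 3 ⇒ r2c5=3.
Step 14. [r6c1∈{2}] r6c1's peers cover all but 2. So r6c1=2.
Step 15. [r5c5∈{5}] r5c5's peers cover all but 5, so r5c5=5.
Step 16. [r5c1∈{4}] r5c1's peers cover all but 4, so r5c1=4.
Step 17. [r3c6∈{4}] nothing but 4 survives at r3c6 ⇒ r3c6=4.
Step 18. [r3c1∈{1}] r3c1 is down to just 1. So r3c1=1.
Step 19. [r2c3∈{6}] r2c3 has the single candidate 6, so r2c3=6.
Step 20. [r1c5∈{2}] r1c5 is down to just 2. So r1c5=2.
Step 21. [r4c5∈{1}] r4c5's peers cover all but 1 ⇒ r4c5=1.
Step 22. [r6c4∈{6}] only 6 remains possible at r6c4, so r6c4=6.
Step 23. [r1c2∈{1}] r1c2 has the single candidate 1. So r1c2=1.

Answer: 3 1 4 5 2 6 / 5 2 6 4 3 1 / 1 3 5 2 6 4 / 6 4 2 3 1 5 / 4 6 3 1 5 2 / 2 5 1 6 4 3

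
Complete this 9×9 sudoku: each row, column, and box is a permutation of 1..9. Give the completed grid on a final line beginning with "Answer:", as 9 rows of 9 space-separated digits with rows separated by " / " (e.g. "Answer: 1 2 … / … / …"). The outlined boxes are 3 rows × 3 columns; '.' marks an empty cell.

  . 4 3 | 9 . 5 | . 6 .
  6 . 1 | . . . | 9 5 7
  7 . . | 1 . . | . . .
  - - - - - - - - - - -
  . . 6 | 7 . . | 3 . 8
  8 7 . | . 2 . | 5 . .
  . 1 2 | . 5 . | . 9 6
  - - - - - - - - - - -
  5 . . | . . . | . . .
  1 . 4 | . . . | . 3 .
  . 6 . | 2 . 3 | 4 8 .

Step 1. [r7c8∈{1,2,7}] col 8 places 7 nowhere but r7c8, so r7c8=7.
Step 2. [r9c1∈{9}] r9c1 is down to just 9 ⇒ r9c1=9.
Step 3. [r7c3∈{8}] r7c3 has the single candidate 8 ⇒ r7c3=8.
Step 4. [r8c6∈{6,7,8,9}] across col 6, 7 lands solely at r8c6 ⇒ r8c6=7.
Step 5. [r8c2∈{2}] nothing but 2 survives at r8c2, so r8c2=2.
Step 6. [r2c2∈{8}] r2c2's peers cover all but 8 ⇒ r2c2=8.
Step 7. [r9c5∈{1}] nothing but 1 survives at r9c5, so r9c5=1.
Step 8. [r4c1∈{4}] r4c1 is down to just 4. So r4c1=4.
Step 9. [r4c5∈{9}] r4c5's peers cover all but 9. So r4c5=9.
Step 10. [r5c4∈{3,4,6}] r5c4 is the only open cell in row 5 admitting 3, so r5c4=3.
Step 11. [r2c4∈{4}] r2c4 is down to just 4, so r2c4=4.
Step 12. [r7c4∈{6}] only 6 remains possible at r7c4, so r7c4=6.
Step 13. [r5c6∈{1,4,6}] across row 5, 6 lands solely at r5c6 ⇒ r5c6=6.
Step 14. [r8c5∈{8}] r8c5's peers cover all but 8 ⇒ r8c5=8.
Step 15. [r1c7∈{1,2,8}] in row 1, 8 fits only at r1c7. So r1c7=8.
Step 16. [r3c7∈{2}] r3c7's peers cover all but 2. So r3c7=2.
Step 17. [r3c3∈{5,9}] r3c3 is the only open cell in col 3 admitting 5, so r3c3=5.
Step 18. [r7c6∈{4,9}] across col 6, 9 lands solely at r7c6. So r7c6=9.
Step 19. [r3c9∈{3,4}] across col 9, 3 lands solely at r3c9 ⇒ r3c9=3.
Step 20. [r5c9∈{1,4}] 4 has one home in col 9: r5c9 ⇒ r5c9=4.
Step 21. [r6c6∈{4,8}] r6c6 is the only open cell in row 6 admitting 4. So r6c6=4.
Step 22. [r4c6∈{1}] only 1 remains possible at r4c6. So r4c6=1.
Step 23. [r9c9∈{5}] r9c9 is down to just 5, so r9c9=5.
Step 24. [r7c7∈{1}] r7c7's peers cover all but 1, so r7c7=1.
Step 25. [r2c5∈{3}] only 3 remains possible at r2c5, so r2c5=3.
Step 26. [r7c5∈{4}] r7c5's peers cover all but 4 ⇒ r7c5=4.
Step 27. [r4c2∈{5}] r4c2's peers cover all but 5. So r4c2=5.
Step 28. [r5c3∈{9}] only 9 remains possible at r5c3. So r5c3=9.
Step 29. [r8c7∈{6}] nothing but 6 survives at r8c7 ⇒ r8c7=6.
Step 30. [r3c6∈{8}] only 8 remains possible at r3c6, so r3c6=8.
Step 31. [r6c4∈{8}] only 8 remains possible at r6c4 ⇒ r6c4=8.
Step 32. [r7c9∈{2}] r7c9's peers cover all but 2. So r7c9=2.
Step 33. [r4c8∈{2}] nothing but 2 survives at r4c8, so r4c8=2.
Step 34. [r9c3∈{7}] only 7 remains possible at r9c3, so r9c3=7.
Step 35. [r1c5∈{7}] nothing but 7 survives at r1c5, so r1c5=7.
Step 36. [r8c9∈{9}] r8c9's peers cover all but 9. So r8c9=9.
Step 37. [r1c9∈{1}] only 1 remains possible at r1c9, so r1c9=1.
Step 38. [r7c2∈{3}] r7c2 has the single candidate 3, so r7c2=3.
Step 39. [r6c7∈{7}] r6c7 has the single candidate 7 ⇒ r6c7=7.
Step 40. [r2c6∈{2}] r2c6 is down to just 2, so r2c6=2.
Step 41. [r3c2∈{9}] only 9 remains possible at r3c2, so r3c2=9.
Step 42. [r1c1∈{2}] only 2 remains possible at r1c1. So r1c1=2.
Step 43. [r5c8∈{1}] r5c8's peers cover all but 1 ⇒ r5c8=1.
Step 44. [r6c1∈{3}] nothing but 3 survives at r6c1 ⇒ r6c1=3.
Step 45. [r3c8∈{4}] r3c8's peers cover all but 4, so r3c8=4.
Step 46. [r8c4∈{5}] r8c4 has the single candidate 5. So r8c4=5.
Step 47. [r3c5∈{6}] r3c5 is down to just 6 ⇒ r3c5=6.

Answer: 2 4 3 9 7 5 8 6 1 / 6 8 1 4 3 2 9 5 7 / 7 9 5 1 6 8 2 4 3 / 4 5 6 7 9 1 3 2 8 / 8 7 9 3 2 6 5 1 4 / 3 1 2 8 5 4 7 9 6 / 5 3 8 6 4 9 1 7 2 / 1 2 4 5 8 7 6 3 9 / 9 6 7 2 1 3 4 8 5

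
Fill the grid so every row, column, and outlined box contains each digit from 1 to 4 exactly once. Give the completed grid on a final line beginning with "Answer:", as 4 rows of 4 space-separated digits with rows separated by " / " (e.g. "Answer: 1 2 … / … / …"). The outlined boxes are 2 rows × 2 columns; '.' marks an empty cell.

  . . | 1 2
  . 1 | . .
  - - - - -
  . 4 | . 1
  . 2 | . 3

Step 1. [r2c1∈{2,3,4}] row 2 places 2 nowhere but r2c1, so r2c1=2.
Step 2. [r2c4∈{4}] r2c4 has the single candidate 4 ⇒ r2c4=4.
Step 3. [r1c1∈{3,4}] r1c1 is the only open cell in row 1 admitting 4. So r1c1=4.
Step 4. [r3c1∈{3}] r3c1's peers cover all but 3, so r3c1=3.
Step 5. [r1c2∈{3}] nothing but 3 survives at r1c2, so r1c2=3.
Step 6. [r2c3∈{3}] r2c3 has the single candidate 3, so r2c3=3.
Step 7. [r4c1∈{1}] r4c1 has the single candidate 1, so r4c1=1.
Step 8. [r3c3∈{2}] r3c3's peers cover all but 2, so r3c3=2.
Step 9. [r4c3∈{4}] r4c3's peers cover all but 4. So r4c3=4.

Answer: 4 3 1 2 / 2 1 3 4 / 3 4 2 1 / 1 2 4 3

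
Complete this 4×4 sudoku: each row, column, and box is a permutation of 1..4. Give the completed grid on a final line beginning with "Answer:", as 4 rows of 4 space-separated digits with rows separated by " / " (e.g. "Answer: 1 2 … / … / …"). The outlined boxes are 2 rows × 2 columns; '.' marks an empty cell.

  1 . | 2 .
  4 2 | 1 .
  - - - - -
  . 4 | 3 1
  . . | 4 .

Step 1. [r4c1∈{2,3}] r4c1 is the only open cell in col 1 admitting 3. So r4c1=3.
Step 2. [r1c4∈{3,4}] across row 1, 4 lands solely at r1c4 ⇒ r1c4=4.
Step 3. [r4c4∈{2}] r4c4 is down to just 2 ⇒ r4c4=2.
Step 4. [r1c2∈{3}] r1c2 has the single candidate 3 ⇒ r1c2=3.
Step 5. [r3c1∈{2}] nothing but 2 survives at r3c1. So r3c1=2.
Step 6. [r2c4∈{3}] r2c4 has the single candidate 3, so r2c4=3.
Step 7. [r4c2∈{1}] r4c2's peers cover all but 1, so r4c2=1.

Answer: 1 3 2 4 / 4 2 1 3 / 2 4 3 1 / 3 1 4 2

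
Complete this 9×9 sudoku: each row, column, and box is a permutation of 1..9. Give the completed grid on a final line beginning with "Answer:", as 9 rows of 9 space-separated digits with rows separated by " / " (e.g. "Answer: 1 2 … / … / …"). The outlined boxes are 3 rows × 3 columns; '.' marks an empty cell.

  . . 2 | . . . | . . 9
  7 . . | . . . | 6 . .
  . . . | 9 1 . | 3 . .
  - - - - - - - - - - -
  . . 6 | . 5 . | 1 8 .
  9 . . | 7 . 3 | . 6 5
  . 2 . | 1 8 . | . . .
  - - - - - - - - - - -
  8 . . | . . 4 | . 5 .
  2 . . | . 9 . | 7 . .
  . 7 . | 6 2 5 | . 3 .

Step 1. [r1c5∈{3,4,6,7}] in col 5, 6 fits only at r1c5, so r1c5=6.
Step 2. [r4c9∈{2,3,4,7}] in row 4, 7 fits only at r4c9 ⇒ r4c9=7.
Step 3. [r7c4∈{3}] nothing but 3 survives at r7c4 ⇒ r7c4=3.
Step 4. [r8c6∈{1,8}] 1 has one home in col 6: r8c6 ⇒ r8c6=1.
Step 5. [r8c8∈{4}] nothing but 4 survives at r8c8 ⇒ r8c8=4.
Step 6. [r1c7∈{4,5,8}] across col 7, 5 lands solely at r1c7 ⇒ r1c7=5.
Step 7. [r2c4∈{2,4,5,8}] col 4 places 5 nowhere but r2c4. So r2c4=5.
Step 8. [r5c5∈{4}] r5c5 has the single candidate 4 ⇒ r5c5=4.
Step 9. [r6c7∈{4,9}] col 7 places 4 nowhere but r6c7, so r6c7=4.
Step 10. [r1c4∈{4,8}] col 4 places 4 nowhere but r1c4. So r1c4=4.
Step 11. [r3c1∈{4,5,6}] 6 has one home in col 1: r3c1 ⇒ r3c1=6.
Step 12. [r9c7∈{8,9}] r9c7 is the only open cell in col 7 admitting 8, so r9c7=8.
Step 13. [r9c3∈{1,4,9}] row 9 places 9 nowhere but r9c3 ⇒ r9c3=9.
Step 14. [r7c3∈{1}] only 1 remains possible at r7c3, so r7c3=1.
Step 15. [r1c1∈{1,3}] col 1 places 1 nowhere but r1c1. So r1c1=1.
Step 16. [r1c2∈{3,8}] 3 has one home in row 1: r1c2 ⇒ r1c2=3.
Step 17. [r4c1∈{3,4}] in row 4, 3 fits only at r4c1 ⇒ r4c1=3.
Step 18. [r1c6∈{7,8}] r1c6 is the only open cell in row 1 admitting 8 ⇒ r1c6=8.
Step 19. [r2c6∈{2}] r2c6's peers cover all but 2. So r2c6=2.
Step 20. [r5c3∈{8}] nothing but 8 survives at r5c3, so r5c3=8.
Step 21. [r2c3∈{4}] r2c3's peers cover all but 4 ⇒ r2c3=4.
Step 22. [r3c3∈{5}] r3c3 has the single candidate 5, so r3c3=5.
Step 23. [r7c2∈{6}] r7c2 is down to just 6 ⇒ r7c2=6.
Step 24. [r7c9∈{2}] r7c9 has the single candidate 2, so r7c9=2.
Step 25. [r3c2∈{8}] r3c2's peers cover all but 8, so r3c2=8.
Step 26. [r2c8∈{1}] r2c8 has the single candidate 1 ⇒ r2c8=1.
Step 27. [r1c8∈{7}] nothing but 7 survives at r1c8, so r1c8=7.
Step 28. [r6c6∈{6,9}] r6c6 is the only open cell in row 6 admitting 6, so r6c6=6.
Step 29. [r6c9∈{3}] r6c9 has the single candidate 3 ⇒ r6c9=3.
Step 30. [r9c1∈{4}] r9c1 has the single candidate 4, so r9c1=4.
Step 31. [r2c9∈{8}] r2c9's peers cover all but 8 ⇒ r2c9=8.
Step 32. [r9c9∈{1}] nothing but 1 survives at r9c9, so r9c9=1.
Step 33. [r7c5∈{7}] r7c5 has the single candidate 7. So r7c5=7.
Step 34. [r5c2∈{1}] r5c2 is down to just 1 ⇒ r5c2=1.
Step 35. [r3c9∈{4}] r3c9's peers cover all but 4. So r3c9=4.
Step 36. [r7c7∈{9}] r7c7 has the single candidate 9 ⇒ r7c7=9.
Step 37. [r8c4∈{8}] nothing but 8 survives at r8c4 ⇒ r8c4=8.
Step 38. [r3c6∈{7}] r3c6's peers cover all but 7 ⇒ r3c6=7.
Step 39. [r2c5∈{3}] r2c5 is down to just 3, so r2c5=3.
Step 40. [r8c3∈{3}] r8c3 has the single candidate 3, so r8c3=3.
Step 41. [r4c2∈{4}] only 4 remains possible at r4c2, so r4c2=4.
Step 42. [r3c8∈{2}] r3c8 has the single candidate 2. So r3c8=2.
Step 43. [r6c3∈{7}] r6c3 is down to just 7, so r6c3=7.
Step 44. [r4c6∈{9}] r4c6 is down to just 9. So r4c6=9.
Step 45. [r6c8∈{9}] nothing but 9 survives at r6c8 ⇒ r6c8=9.
Step 46. [r8c2∈{5}] r8c2's peers cover all but 5 ⇒ r8c2=5.
Step 47. [r8c9∈{6}] r8c9 is down to just 6. So r8c9=6.
Step 48. [r6c1∈{5}] r6c1 is down to just 5 ⇒ r6c1=5.
Step 49. [r5c7∈{2}] r5c7's peers cover all but 2 ⇒ r5c7=2.
Step 50. [r4c4∈{2}] r4c4 is down to just 2, so r4c4=2.
Step 51. [r2c2∈{9}] r2c2's peers cover all but 9 ⇒ r2c2=9.

Answer: 1 3 2 4 6 8 5 7 9 / 7 9 4 5 3 2 6 1 8 / 6 8 5 9 1 7 3 2 4 / 3 4 6 2 5 9 1 8 7 / 9 1 8 7 4 3 2 6 5 / 5 2 7 1 8 6 4 9 3 / 8 6 1 3 7 4 9 5 2 / 2 5 3 8 9 1 7 4 6 / 4 7 9 6 2 5 8 3 1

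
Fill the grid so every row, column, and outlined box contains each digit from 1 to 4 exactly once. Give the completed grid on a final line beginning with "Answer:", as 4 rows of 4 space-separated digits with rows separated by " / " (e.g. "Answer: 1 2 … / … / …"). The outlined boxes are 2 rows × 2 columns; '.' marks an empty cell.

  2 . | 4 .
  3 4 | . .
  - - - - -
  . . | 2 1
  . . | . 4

Step 1. [r4c2∈{1,2,3}] row 4 places 2 nowhere but r4c2. So r4c2=2.
Step 2. [r1c2∈{1}] nothing but 1 survives at r1c2, so r1c2=1.
Step 3. [r2c4∈{2}] only 2 remains possible at r2c4, so r2c4=2.
Step 4. [r3c2∈{3}] r3c2 is down to just 3. So r3c2=3.
Step 5. [r4c3∈{3}] r4c3 has the single candidate 3 ⇒ r4c3=3.
Step 6. [r4c1∈{1}] only 1 remains possible at r4c1 ⇒ r4c1=1.
Step 7. [r3c1∈{4}] r3c1 has the single candidate 4, so r3c1=4.
Step 8. [r2c3∈{1}] nothing but 1 survives at r2c3. So r2c3=1.
Step 9. [r1c4∈{3}] only 3 remains possible at r1c4 ⇒ r1c4=3.

Answer: 2 1 4 3 / 3 4 1 2 / 4 3 2 1 / 1 2 3 4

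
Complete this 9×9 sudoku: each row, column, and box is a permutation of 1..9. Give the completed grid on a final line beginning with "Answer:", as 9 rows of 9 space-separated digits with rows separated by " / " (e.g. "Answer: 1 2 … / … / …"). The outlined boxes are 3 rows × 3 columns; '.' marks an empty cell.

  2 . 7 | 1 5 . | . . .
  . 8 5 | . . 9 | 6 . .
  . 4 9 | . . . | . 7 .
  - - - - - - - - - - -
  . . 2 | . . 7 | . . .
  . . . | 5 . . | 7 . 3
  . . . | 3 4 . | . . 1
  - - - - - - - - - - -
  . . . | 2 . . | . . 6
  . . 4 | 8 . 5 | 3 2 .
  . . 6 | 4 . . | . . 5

Step 1. [r4c4∈{6,9}] r4c4 is the only open cell in col 4 admitting 9, so r4c4=9.
Step 2. [r6c3∈{8}] r6c3's peers cover all but 8, so r6c3=8.
Step 3. [r7c3∈{1,3}] across col 3, 3 lands solely at r7c3 ⇒ r7c3=3.
Step 4. [r7c6∈{1}] r7c6's peers cover all but 1, so r7c6=1.
Step 5. [r1c6∈{3,4,6,8}] col 6 places 4 nowhere but r1c6. So r1c6=4.
Step 6. [r3c7∈{1,2,5,8}] r3c7 is the only open cell in row 3 admitting 5, so r3c7=5.
Step 7. [r3c1∈{1,3,6}] across row 3, 1 lands solely at r3c1 ⇒ r3c1=1.
Step 8. [r8c2∈{1,7,9}] 1 has one home in row 8: r8c2. So r8c2=1.
Step 9. [r8c5∈{6,7,9}] in row 8, 6 fits only at r8c5. So r8c5=6.
Step 10. [r2c1∈{3}] r2c1 has the single candidate 3. So r2c1=3.
Step 11. [r9c7∈{1,8,9}] in col 7, 1 fits only at r9c7 ⇒ r9c7=1.
Step 12. [r1c2∈{6}] nothing but 6 survives at r1c2, so r1c2=6.
Step 13. [r5c2∈{9}] nothing but 9 survives at r5c2 ⇒ r5c2=9.
Step 14. [r8c9∈{7,9}] 7 has one home in col 9: r8c9, so r8c9=7.
Step 15. [r1c9∈{8,9}] col 9 places 9 nowhere but r1c9. So r1c9=9.
Step 16. [r1c7∈{8}] r1c7 is down to just 8. So r1c7=8.
Step 17. [r4c7∈{4}] r4c7 has the single candidate 4, so r4c7=4.
Step 18. [r7c7∈{9}] r7c7 has the single candidate 9. So r7c7=9.
Step 19. [r9c8∈{8}] r9c8 has the single candidate 8, so r9c8=8.
Step 20. [r7c5∈{7}] nothing but 7 survives at r7c5. So r7c5=7.
Step 21. [r5c8∈{6}] r5c8's peers cover all but 6 ⇒ r5c8=6.
Step 22. [r2c5∈{2}] nothing but 2 survives at r2c5. So r2c5=2.
Step 23. [r7c2∈{5}] nothing but 5 survives at r7c2 ⇒ r7c2=5.
Step 24. [r6c6∈{2,6}] in box 5, 6 fits only at r6c6 ⇒ r6c6=6.
Step 25. [r4c8∈{5}] r4c8 is down to just 5 ⇒ r4c8=5.
Step 26. [r4c5∈{1,8}] row 4 places 1 nowhere but r4c5 ⇒ r4c5=1.
Step 27. [r5c5∈{8}] r5c5 has the single candidate 8. So r5c5=8.
Step 28. [r3c5∈{3}] r3c5 is down to just 3. So r3c5=3.
Step 29. [r6c2∈{7}] r6c2 has the single candidate 7, so r6c2=7.
Step 30. [r7c8∈{4}] r7c8's peers cover all but 4. So r7c8=4.
Step 31. [r9c1∈{7,9}] across row 9, 7 lands solely at r9c1. So r9c1=7.
Step 32. [r4c9∈{8}] r4c9's peers cover all but 8, so r4c9=8.
Step 33. [r5c6∈{2}] nothing but 2 survives at r5c6. So r5c6=2.
Step 34. [r5c3∈{1}] nothing but 1 survives at r5c3 ⇒ r5c3=1.
Step 35. [r9c5∈{9}] r9c5's peers cover all but 9, so r9c5=9.
Step 36. [r9c2∈{2}] r9c2's peers cover all but 2, so r9c2=2.
Step 37. [r3c9∈{2}] nothing but 2 survives at r3c9, so r3c9=2.
Step 38. [r3c4∈{6}] r3c4 is down to just 6. So r3c4=6.
Step 39. [r5c1∈{4}] r5c1 has the single candidate 4, so r5c1=4.
Step 40. [r6c7∈{2}] r6c7 is down to just 2, so r6c7=2.
Step 41. [r2c8∈{1}] r2c8 is down to just 1, so r2c8=1.
Step 42. [r9c6∈{3}] only 3 remains possible at r9c6 ⇒ r9c6=3.
Step 43. [r2c4∈{7}] r2c4 has the single candidate 7. So r2c4=7.
Step 44. [r8c1∈{9}] nothing but 9 survives at r8c1, so r8c1=9.
Step 45. [r1c8∈{3}] only 3 remains possible at r1c8 ⇒ r1c8=3.
Step 46. [r4c2∈{3}] r4c2 has the single candidate 3. So r4c2=3.
Step 47. [r3c6∈{8}] r3c6 is down to just 8 ⇒ r3c6=8.
Step 48. [r4c1∈{6}] r4c1 is down to just 6. So r4c1=6.
Step 49. [r6c1∈{5}] nothing but 5 survives at r6c1, so r6c1=5.
Step 50. [r7c1∈{8}] r7c1 has the single candidate 8, so r7c1=8.
Step 51. [r2c9∈{4}] only 4 remains possible at r2c9 ⇒ r2c9=4.
Step 52. [r6c8∈{9}] r6c8's peers cover all but 9, so r6c8=9.

Answer: 2 6 7 1 5 4 8 3 9 / 3 8 5 7 2 9 6 1 4 / 1 4 9 6 3 8 5 7 2 / 6 3 2 9 1 7 4 5 8 / 4 9 1 5 8 2 7 6 3 / 5 7 8 3 4 6 2 9 1 / 8 5 3 2 7 1 9 4 6 / 9 1 4 8 6 5 3 2 7 / 7 2 6 4 9 3 1 8 5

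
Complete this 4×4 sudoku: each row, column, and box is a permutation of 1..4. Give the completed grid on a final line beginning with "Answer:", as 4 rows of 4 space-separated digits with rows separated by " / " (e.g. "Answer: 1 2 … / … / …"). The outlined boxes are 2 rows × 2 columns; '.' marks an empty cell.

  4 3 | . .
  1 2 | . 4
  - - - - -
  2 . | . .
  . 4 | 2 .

Step 1. [r4c4∈{1,3}] r4c4 is the only open cell in row 4 admitting 1, so r4c4=1.
Step 2. [r3c3∈{3,4}] across row 3, 4 lands solely at r3c3 ⇒ r3c3=4.
Step 3. [r1c3∈{1}] r1c3 has the single candidate 1. So r1c3=1.
Step 4. [r1c4∈{2}] only 2 remains possible at r1c4. So r1c4=2.
Step 5. [r3c4∈{3}] r3c4 has the single candidate 3, so r3c4=3.
Step 6. [r4c1∈{3}] r4c1 has the single candidate 3 ⇒ r4c1=3.
Step 7. [r3c2∈{1}] r3c2 is down to just 1. So r3c2=1.
Step 8. [r2c3∈{3}] nothing but 3 survives at r2c3, so r2c3=3.

Answer: 4 3 1 2 / 1 2 3 4 / 2 1 4 3 / 3 4 2 1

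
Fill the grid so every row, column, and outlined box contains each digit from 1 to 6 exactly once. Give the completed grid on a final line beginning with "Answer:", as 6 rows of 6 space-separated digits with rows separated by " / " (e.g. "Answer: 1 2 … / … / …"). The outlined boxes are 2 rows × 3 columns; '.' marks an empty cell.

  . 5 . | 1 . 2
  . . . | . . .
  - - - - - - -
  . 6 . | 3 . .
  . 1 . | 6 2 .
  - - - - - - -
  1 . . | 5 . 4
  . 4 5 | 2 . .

Step 1. [r3c5∈{1,4,5}] 4 has one home in box 4: r3c5, so r3c5=4.
Step 2. [r2c3∈{1,2,3,4,6}] row 2 places 1 nowhere but r2c3 ⇒ r2c3=1.
Step 3. [r6c5∈{1,3,6}] across col 5, 1 lands solely at r6c5 ⇒ r6c5=1.
Step 4. [r4c6∈{5}] r4c6 has the single candidate 5 ⇒ r4c6=5.
Step 5. [r3c3∈{2}] r3c3's peers cover all but 2. So r3c3=2.
Step 6. [r2c1∈{2,3,4,6}] across col 1, 2 lands solely at r2c1 ⇒ r2c1=2.
Step 7. [r2c2∈{3}] only 3 remains possible at r2c2, so r2c2=3.
Step 8. [r2c6∈{6}] nothing but 6 survives at r2c6 ⇒ r2c6=6.
Step 9. [r6c1∈{3,6}] r6c1 is the only open cell in row 6 admitting 6. So r6c1=6.
Step 10. [r4c1∈{3,4}] in col 1, 3 fits only at r4c1 ⇒ r4c1=3.
Step 11. [r1c1∈{4}] r1c1 is down to just 4. So r1c1=4.
Step 12. [r5c3∈{3}] nothing but 3 survives at r5c3, so r5c3=3.
Step 13. [r1c3∈{6}] nothing but 6 survives at r1c3 ⇒ r1c3=6.
Step 14. [r2c5∈{5}] r2c5's peers cover all but 5 ⇒ r2c5=5.
Step 15. [r6c6∈{3}] nothing but 3 survives at r6c6 ⇒ r6c6=3.
Step 16. [r2c4∈{4}] r2c4 has the single candidate 4, so r2c4=4.
Step 17. [r3c6∈{1}] r3c6 has the single candidate 1 ⇒ r3c6=1.
Step 18. [r3c1∈{5}] r3c1 has the single candidate 5. So r3c1=5.
Step 19. [r5c2∈{2}] nothing but 2 survives at r5c2, so r5c2=2.
Step 20. [r4c3∈{4}] r4c3 has the single candidate 4. So r4c3=4.
Step 21. [r5c5∈{6}] only 6 remains possible at r5c5. So r5c5=6.
Step 22. [r1c5∈{3}] nothing but 3 survives at r1c5. So r1c5=3.

Answer: 4 5 6 1 3 2 / 2 3 1 4 5 6 / 5 6 2 3 4 1 / 3 1 4 6 2 5 / 1 2 3 5 6 4 / 6 4 5 2 1 3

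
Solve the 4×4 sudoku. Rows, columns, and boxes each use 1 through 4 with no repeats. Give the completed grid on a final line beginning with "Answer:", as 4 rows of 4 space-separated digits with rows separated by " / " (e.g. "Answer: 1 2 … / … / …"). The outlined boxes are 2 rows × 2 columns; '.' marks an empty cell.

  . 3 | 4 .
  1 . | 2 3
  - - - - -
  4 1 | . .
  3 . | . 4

Step 1. [r1c4∈{1}] nothing but 1 survives at r1c4 ⇒ r1c4=1.
Step 2. [r4c2∈{2}] nothing but 2 survives at r4c2. So r4c2=2.
Step 3. [r1c1∈{2}] only 2 remains possible at r1c1. So r1c1=2.
Step 4. [r2c2∈{4}] r2c2 is down to just 4, so r2c2=4.
Step 5. [r3c4∈{2}] nothing but 2 survives at r3c4, so r3c4=2.
Step 6. [r3c3∈{3}] r3c3 has the single candidate 3 ⇒ r3c3=3.
Step 7. [r4c3∈{1}] r4c3's peers cover all but 1. So r4c3=1.

Answer: 2 3 4 1 / 1 4 2 3 / 4 1 3 2 / 3 2 1 4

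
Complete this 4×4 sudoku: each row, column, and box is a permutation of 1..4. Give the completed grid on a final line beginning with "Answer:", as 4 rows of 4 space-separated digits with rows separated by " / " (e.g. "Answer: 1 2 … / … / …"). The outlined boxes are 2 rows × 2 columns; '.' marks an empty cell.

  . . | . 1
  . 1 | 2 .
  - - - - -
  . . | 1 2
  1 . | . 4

Step 1. [r2c1∈{3,4}] across row 2, 4 lands solely at r2c1, so r2c1=4.
Step 2. [r3c1∈{3}] nothing but 3 survives at r3c1 ⇒ r3c1=3.
Step 3. [r1c2∈{2,3}] in col 2, 3 fits only at r1c2 ⇒ r1c2=3.
Step 4. [r4c3∈{3}] r4c3 is down to just 3, so r4c3=3.
Step 5. [r2c4∈{3}] nothing but 3 survives at r2c4 ⇒ r2c4=3.
Step 6. [r1c1∈{2}] only 2 remains possible at r1c1 ⇒ r1c1=2.
Step 7. [r3c2∈{4}] r3c2 has the single candidate 4 ⇒ r3c2=4.
Step 8. [r1c3∈{4}] r1c3 has the single candidate 4. So r1c3=4.
Step 9. [r4c2∈{2}] only 2 remains possible at r4c2. So r4c2=2.

Answer: 2 3 4 1 / 4 1 2 3 / 3 4 1 2 / 1 2 3 4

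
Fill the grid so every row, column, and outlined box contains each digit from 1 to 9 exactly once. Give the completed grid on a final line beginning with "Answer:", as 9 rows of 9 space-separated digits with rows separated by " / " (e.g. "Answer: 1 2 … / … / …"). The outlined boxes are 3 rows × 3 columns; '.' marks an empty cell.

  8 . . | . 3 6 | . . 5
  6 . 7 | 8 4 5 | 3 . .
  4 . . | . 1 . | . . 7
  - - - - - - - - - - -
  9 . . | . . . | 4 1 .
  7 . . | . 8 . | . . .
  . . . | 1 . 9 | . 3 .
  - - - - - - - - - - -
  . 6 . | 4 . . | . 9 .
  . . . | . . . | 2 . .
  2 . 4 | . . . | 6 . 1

Step 1. [r6c1∈{5}] only 5 remains possible at r6c1. So r6c1=5.
Step 2. [r3c6∈{2}] r3c6 has the single candidate 2, so r3c6=2.
Step 3. [r2c2∈{1,2,9}] 1 has one home in row 2: r2c2. So r2c2=1.
Step 4. [r3c4∈{9}] nothing but 9 survives at r3c4. So r3c4=9.
Step 5. [r5c3∈{1,2,3,6}] 1 has one home in row 5: r5c3. So r5c3=1.
Step 6. [r7c5∈{2,5,7}] 2 has one home in row 7: r7c5. So r7c5=2.
Step 7. [r3c7∈{8}] r3c7 is down to just 8 ⇒ r3c7=8.
Step 8. [r2c8∈{2}] r2c8 has the single candidate 2, so r2c8=2.
Step 9. [r8c9∈{3,4,8}] across col 9, 4 lands solely at r8c9 ⇒ r8c9=4.
Step 10. [r7c9∈{3,8}] r7c9 is the only open cell in col 9 admitting 3 ⇒ r7c9=3.
Step 11. [r8c1∈{1,3}] 3 has one home in col 1: r8c1 ⇒ r8c1=3.
Step 12. [r8c6∈{1,7,8}] in row 8, 1 fits only at r8c6 ⇒ r8c6=1.
Step 13. [r1c4∈{7}] r1c4 is down to just 7. So r1c4=7.
Step 14. [r6c2∈{2,4,8}] 4 has one home in row 6: r6c2, so r6c2=4.
Step 15. [r2c9∈{9}] only 9 remains possible at r2c9 ⇒ r2c9=9.
Step 16. [r6c7∈{7}] only 7 remains possible at r6c7 ⇒ r6c7=7.
Step 17. [r6c5∈{6}] r6c5 has the single candidate 6, so r6c5=6.
Step 18. [r7c6∈{7,8}] row 7 places 7 nowhere but r7c6 ⇒ r7c6=7.
Step 19. [r4c6∈{3}] only 3 remains possible at r4c6, so r4c6=3.
Step 20. [r7c3∈{5,8}] r7c3 is the only open cell in row 7 admitting 8, so r7c3=8.
Step 21. [r6c3∈{2}] r6c3 is down to just 2. So r6c3=2.
Step 22. [r7c7∈{5}] nothing but 5 survives at r7c7 ⇒ r7c7=5.
Step 23. [r5c8∈{5,6}] across col 8, 5 lands solely at r5c8. So r5c8=5.
Step 24. [r3c3∈{3,5}] r3c3 is the only open cell in col 3 admitting 3 ⇒ r3c3=3.
Step 25. [r8c3∈{5,9}] 5 has one home in col 3: r8c3, so r8c3=5.
Step 26. [r5c4∈{2}] r5c4 has the single candidate 2, so r5c4=2.
Step 27. [r8c5∈{9}] only 9 remains possible at r8c5, so r8c5=9.
Step 28. [r4c9∈{2,6,8}] in row 4, 2 fits only at r4c9. So r4c9=2.
Step 29. [r8c2∈{7}] nothing but 7 survives at r8c2 ⇒ r8c2=7.
Step 30. [r4c4∈{5}] r4c4 is down to just 5, so r4c4=5.
Step 31. [r9c2∈{9}] nothing but 9 survives at r9c2. So r9c2=9.
Step 32. [r9c8∈{7,8}] across row 9, 7 lands solely at r9c8. So r9c8=7.
Step 33. [r3c8∈{6}] only 6 remains possible at r3c8. So r3c8=6.
Step 34. [r7c1∈{1}] r7c1's peers cover all but 1. So r7c1=1.
Step 35. [r4c2∈{8}] r4c2's peers cover all but 8, so r4c2=8.
Step 36. [r9c4∈{3}] nothing but 3 survives at r9c4 ⇒ r9c4=3.
Step 37. [r5c9∈{6}] only 6 remains possible at r5c9, so r5c9=6.
Step 38. [r3c2∈{5}] r3c2 has the single candidate 5 ⇒ r3c2=5.
Step 39. [r5c7∈{9}] only 9 remains possible at r5c7. So r5c7=9.
Step 40. [r1c2∈{2}] r1c2 has the single candidate 2, so r1c2=2.
Step 41. [r1c8∈{4}] r1c8 is down to just 4, so r1c8=4.
Step 42. [r5c2∈{3}] r5c2 is down to just 3, so r5c2=3.
Step 43. [r1c7∈{1}] r1c7's peers cover all but 1, so r1c7=1.
Step 44. [r1c3∈{9}] r1c3 is down to just 9, so r1c3=9.
Step 45. [r8c8∈{8}] only 8 remains possible at r8c8 ⇒ r8c8=8.
Step 46. [r9c5∈{5}] only 5 remains possible at r9c5. So r9c5=5.
Step 47. [r5c6∈{4}] r5c6 is down to just 4 ⇒ r5c6=4.
Step 48. [r4c5∈{7}] r4c5 is down to just 7, so r4c5=7.
Step 49. [r6c9∈{8}] r6c9's peers cover all but 8 ⇒ r6c9=8.
Step 50. [r4c3∈{6}] only 6 remains possible at r4c3. So r4c3=6.
Step 51. [r9c6∈{8}] r9c6's peers cover all but 8. So r9c6=8.
Step 52. [r8c4∈{6}] r8c4's peers cover all but 6 ⇒ r8c4=6.

Answer: 8 2 9 7 3 6 1 4 5 / 6 1 7 8 4 5 3 2 9 / 4 5 3 9 1 2 8 6 7 / 9 8 6 5 7 3 4 1 2 / 7 3 1 2 8 4 9 5 6 / 5 4 2 1 6 9 7 3 8 / 1 6 8 4 2 7 5 9 3 / 3 7 5 6 9 1 2 8 4 / 2 9 4 3 5 8 6 7 1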